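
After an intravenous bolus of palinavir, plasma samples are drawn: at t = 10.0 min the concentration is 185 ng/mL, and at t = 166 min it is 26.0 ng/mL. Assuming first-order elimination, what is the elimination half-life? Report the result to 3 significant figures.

k = ln(C₁/C₂) / (t₂ − t₁) = ln(185/26.0) / (166 − 10.0)
  = 1.962 / 156.0 = 0.01258 min⁻¹
t½ = ln 2 / k = ln 2 / 0.01258 ≈ 55.1 minutes

55.1 minutes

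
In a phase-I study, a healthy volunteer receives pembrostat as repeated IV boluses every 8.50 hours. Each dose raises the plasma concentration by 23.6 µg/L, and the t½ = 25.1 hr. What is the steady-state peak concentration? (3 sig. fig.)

k = ln 2 / 25.1 = 0.02762 hr⁻¹
Fraction remaining after one interval: e^(−kτ) = e^(−0.02762 × 8.50) = 0.7908
R = 1 / (1 − 0.7908) = 4.780
Css,max = 23.6 × 4.780 ≈ 113 µg/L

113 µg/L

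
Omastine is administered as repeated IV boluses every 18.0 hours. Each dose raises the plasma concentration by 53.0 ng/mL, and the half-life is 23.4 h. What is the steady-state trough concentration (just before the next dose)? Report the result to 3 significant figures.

75.2 ng/mL

k = ln 2 / 23.4 = 0.02962 h⁻¹
Fraction remaining after one interval: e^(−kτ) = e^(−0.02962 × 18.0) = 0.5867
R = 1 / (1 − 0.5867) = 2.420
Css,max = 53.0 × 2.420 = 128.2 ng/mL
Css,min = Css,max × e^(−kτ) = 128.2 × 0.5867 ≈ 75.2 ng/mL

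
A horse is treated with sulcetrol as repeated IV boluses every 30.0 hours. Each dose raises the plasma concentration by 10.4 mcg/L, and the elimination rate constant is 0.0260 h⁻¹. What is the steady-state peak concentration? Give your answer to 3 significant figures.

Fraction remaining after one interval: e^(−kτ) = e^(−0.02600 × 30.0) = 0.4584
R = 1 / (1 − 0.4584) = 1.846
Css,max = 10.4 × 1.846 ≈ 19.2 mcg/L

19.2 mcg/L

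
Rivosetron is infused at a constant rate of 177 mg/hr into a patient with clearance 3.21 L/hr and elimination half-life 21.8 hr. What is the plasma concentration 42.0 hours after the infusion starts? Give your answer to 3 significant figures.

Css = rate / CL = 177 / 3.21 = 55.14 mg/L
k = ln 2 / 21.8 = 0.03180 hr⁻¹
C(t) = Css (1 − e^(−kt)) = 55.14 × (1 − e^(−1.335)) = 55.14 × 0.7370 ≈ 40.6 mg/L

40.6 mg/L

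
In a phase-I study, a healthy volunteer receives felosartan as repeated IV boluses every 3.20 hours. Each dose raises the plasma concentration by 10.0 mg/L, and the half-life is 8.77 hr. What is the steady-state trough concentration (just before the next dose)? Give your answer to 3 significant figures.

34.7 mg/L

k = ln 2 / 8.77 = 0.07904 hr⁻¹
Fraction remaining after one interval: e^(−kτ) = e^(−0.07904 × 3.20) = 0.7765
R = 1 / (1 − 0.7765) = 4.475
Css,max = 10.0 × 4.475 = 44.75 mg/L
Css,min = Css,max × e^(−kτ) = 44.75 × 0.7765 ≈ 34.7 mg/L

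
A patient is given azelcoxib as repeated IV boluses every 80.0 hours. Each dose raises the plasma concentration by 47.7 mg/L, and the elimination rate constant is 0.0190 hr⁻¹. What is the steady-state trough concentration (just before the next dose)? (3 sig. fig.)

13.4 mg/L

Fraction remaining after one interval: e^(−kτ) = e^(−0.01900 × 80.0) = 0.2187
R = 1 / (1 − 0.2187) = 1.280
Css,max = 47.7 × 1.280 = 61.05 mg/L
Css,min = Css,max × e^(−kτ) = 61.05 × 0.2187 ≈ 13.4 mg/L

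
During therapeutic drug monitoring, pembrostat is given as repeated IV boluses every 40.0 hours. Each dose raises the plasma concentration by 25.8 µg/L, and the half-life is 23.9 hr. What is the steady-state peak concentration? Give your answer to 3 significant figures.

37.6 µg/L

k = ln 2 / 23.9 = 0.02900 hr⁻¹
Fraction remaining after one interval: e^(−kτ) = e^(−0.02900 × 40.0) = 0.3135
R = 1 / (1 − 0.3135) = 1.457
Css,max = 25.8 × 1.457 ≈ 37.6 µg/L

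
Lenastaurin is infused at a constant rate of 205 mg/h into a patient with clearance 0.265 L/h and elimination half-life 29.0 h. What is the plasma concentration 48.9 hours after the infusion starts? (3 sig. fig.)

Css = rate / CL = 205 / 0.265 = 773.6 mg/L
k = ln 2 / 29.0 = 0.02390 h⁻¹
C(t) = Css (1 − e^(−kt)) = 773.6 × (1 − e^(−1.169)) = 773.6 × 0.6893 ≈ 533 mg/L

533 mg/L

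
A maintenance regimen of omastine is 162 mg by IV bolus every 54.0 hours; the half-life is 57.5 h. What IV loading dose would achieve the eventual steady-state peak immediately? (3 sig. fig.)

k = ln 2 / 57.5 = 0.01205 h⁻¹
Accumulation ratio R = 1 / (1 − e^(−kτ)) = 1 / (1 − e^(−0.01205×54.0)) = 1 / (1 − 0.5215) = 2.090
Loading dose = maintenance dose × R = 162 × 2.090 ≈ 339 mg

339 mg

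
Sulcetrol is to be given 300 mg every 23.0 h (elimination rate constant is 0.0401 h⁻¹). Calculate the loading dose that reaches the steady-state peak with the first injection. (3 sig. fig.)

498 mg

Accumulation ratio R = 1 / (1 − e^(−kτ)) = 1 / (1 − e^(−0.04010×23.0)) = 1 / (1 − 0.3976) = 1.660
Loading dose = maintenance dose × R = 300 × 1.660 ≈ 498 mg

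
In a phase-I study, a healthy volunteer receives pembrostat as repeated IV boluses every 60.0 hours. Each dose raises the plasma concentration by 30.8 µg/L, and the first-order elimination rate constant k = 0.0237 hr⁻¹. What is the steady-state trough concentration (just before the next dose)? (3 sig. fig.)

Fraction remaining after one interval: e^(−kτ) = e^(−0.02370 × 60.0) = 0.2412
R = 1 / (1 − 0.2412) = 1.318
Css,max = 30.8 × 1.318 = 40.59 µg/L
Css,min = Css,max × e^(−kτ) = 40.59 × 0.2412 ≈ 9.79 µg/L

9.79 µg/L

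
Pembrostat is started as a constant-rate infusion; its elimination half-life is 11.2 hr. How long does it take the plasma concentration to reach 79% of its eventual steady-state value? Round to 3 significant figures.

k = ln 2 / 11.2 = 0.06189 hr⁻¹
f = 1 − e^(−kt)  ⇒  t = −ln(1 − f) / k
t = −ln(1 − 0.79) / 0.06189 = 1.561 / 0.06189 ≈ 25.2 hours

25.2 hours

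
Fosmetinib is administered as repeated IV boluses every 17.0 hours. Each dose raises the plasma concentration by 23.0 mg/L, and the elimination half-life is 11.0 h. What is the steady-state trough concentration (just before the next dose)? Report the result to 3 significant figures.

k = ln 2 / 11.0 = 0.06301 h⁻¹
Fraction remaining after one interval: e^(−kτ) = e^(−0.06301 × 17.0) = 0.3426
R = 1 / (1 − 0.3426) = 1.521
Css,max = 23.0 × 1.521 = 34.99 mg/L
Css,min = Css,max × e^(−kτ) = 34.99 × 0.3426 ≈ 12.0 mg/L

12.0 mg/L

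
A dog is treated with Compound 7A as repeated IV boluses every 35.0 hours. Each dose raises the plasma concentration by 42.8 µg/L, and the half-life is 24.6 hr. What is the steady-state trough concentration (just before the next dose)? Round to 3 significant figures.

k = ln 2 / 24.6 = 0.02818 hr⁻¹
Fraction remaining after one interval: e^(−kτ) = e^(−0.02818 × 35.0) = 0.3730
R = 1 / (1 − 0.3730) = 1.595
Css,max = 42.8 × 1.595 = 68.26 µg/L
Css,min = Css,max × e^(−kτ) = 68.26 × 0.3730 ≈ 25.5 µg/L

25.5 µg/L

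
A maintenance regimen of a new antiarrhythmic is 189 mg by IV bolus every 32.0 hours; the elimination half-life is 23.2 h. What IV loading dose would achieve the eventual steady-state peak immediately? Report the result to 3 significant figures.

k = ln 2 / 23.2 = 0.02988 h⁻¹
Accumulation ratio R = 1 / (1 − e^(−kτ)) = 1 / (1 − e^(−0.02988×32.0)) = 1 / (1 − 0.3844) = 1.624
Loading dose = maintenance dose × R = 189 × 1.624 ≈ 307 mg

307 mg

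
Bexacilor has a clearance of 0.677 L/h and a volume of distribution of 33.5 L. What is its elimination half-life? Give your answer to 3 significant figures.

34.3 hours

k = CL / V = 0.677 / 33.5 = 0.02021 h⁻¹
t½ = ln 2 / k = ln 2 / 0.02021 ≈ 34.3 hours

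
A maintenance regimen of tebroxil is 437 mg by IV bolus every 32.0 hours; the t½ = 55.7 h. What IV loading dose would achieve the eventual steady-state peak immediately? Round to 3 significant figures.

k = ln 2 / 55.7 = 0.01244 h⁻¹
Accumulation ratio R = 1 / (1 − e^(−kτ)) = 1 / (1 − e^(−0.01244×32.0)) = 1 / (1 − 0.6715) = 3.044
Loading dose = maintenance dose × R = 437 × 3.044 ≈ 1330 mg

1330 mg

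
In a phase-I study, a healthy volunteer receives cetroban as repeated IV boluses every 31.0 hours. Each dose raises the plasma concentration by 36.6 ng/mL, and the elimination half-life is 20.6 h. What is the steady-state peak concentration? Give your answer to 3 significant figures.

k = ln 2 / 20.6 = 0.03365 h⁻¹
Fraction remaining after one interval: e^(−kτ) = e^(−0.03365 × 31.0) = 0.3524
R = 1 / (1 − 0.3524) = 1.544
Css,max = 36.6 × 1.544 ≈ 56.5 ng/mL

56.5 ng/mL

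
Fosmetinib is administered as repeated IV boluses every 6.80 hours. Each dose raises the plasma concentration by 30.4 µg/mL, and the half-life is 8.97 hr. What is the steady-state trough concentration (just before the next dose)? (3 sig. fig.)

k = ln 2 / 8.97 = 0.07727 hr⁻¹
Fraction remaining after one interval: e^(−kτ) = e^(−0.07727 × 6.80) = 0.5913
R = 1 / (1 − 0.5913) = 2.447
Css,max = 30.4 × 2.447 = 74.38 µg/mL
Css,min = Css,max × e^(−kτ) = 74.38 × 0.5913 ≈ 44.0 µg/mL

44.0 µg/mL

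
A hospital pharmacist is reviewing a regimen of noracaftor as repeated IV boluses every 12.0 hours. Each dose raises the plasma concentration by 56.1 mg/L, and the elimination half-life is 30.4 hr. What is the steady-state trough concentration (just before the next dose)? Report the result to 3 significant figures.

k = ln 2 / 30.4 = 0.02280 hr⁻¹
Fraction remaining after one interval: e^(−kτ) = e^(−0.02280 × 12.0) = 0.7606
R = 1 / (1 − 0.7606) = 4.178
Css,max = 56.1 × 4.178 = 234.4 mg/L
Css,min = Css,max × e^(−kτ) = 234.4 × 0.7606 ≈ 178 mg/L

178 mg/L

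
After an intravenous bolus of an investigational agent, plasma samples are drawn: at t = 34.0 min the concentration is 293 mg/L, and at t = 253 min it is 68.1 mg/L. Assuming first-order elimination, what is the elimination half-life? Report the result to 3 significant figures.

104 minutes

k = ln(C₁/C₂) / (t₂ − t₁) = ln(293/68.1) / (253 − 34.0)
  = 1.459 / 219.0 = 0.006663 min⁻¹
t½ = ln 2 / k = ln 2 / 0.006663 ≈ 104 minutes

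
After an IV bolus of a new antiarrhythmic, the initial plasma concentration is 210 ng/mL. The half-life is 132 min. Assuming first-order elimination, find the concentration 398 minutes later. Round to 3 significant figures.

26.0 ng/mL

k = ln 2 / 132 = 0.005251 min⁻¹
C(t) = C₀ e^(−kt) = 210 × e^(−0.005251 × 398) = 210 × e^(−2.090) = 210 × 0.1237 ≈ 26.0 ng/mL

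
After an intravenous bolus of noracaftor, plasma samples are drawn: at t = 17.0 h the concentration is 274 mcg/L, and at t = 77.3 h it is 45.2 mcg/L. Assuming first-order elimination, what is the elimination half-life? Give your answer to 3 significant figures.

23.2 hours

k = ln(C₁/C₂) / (t₂ − t₁) = ln(274/45.2) / (77.3 − 17.0)
  = 1.802 / 60.30 = 0.02988 h⁻¹
t½ = ln 2 / k = ln 2 / 0.02988 ≈ 23.2 hours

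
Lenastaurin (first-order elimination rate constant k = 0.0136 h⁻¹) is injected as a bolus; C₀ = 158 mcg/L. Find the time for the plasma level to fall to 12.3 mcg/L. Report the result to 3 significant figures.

C(t) = C₀ e^(−kt)  ⇒  t = ln(C₀/C) / k
t = ln(158/12.3) / 0.01360 = 2.553 / 0.01360 ≈ 188 hours

188 hours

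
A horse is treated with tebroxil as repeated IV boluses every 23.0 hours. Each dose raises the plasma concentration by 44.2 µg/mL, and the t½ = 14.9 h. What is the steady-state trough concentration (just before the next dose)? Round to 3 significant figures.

k = ln 2 / 14.9 = 0.04652 h⁻¹
Fraction remaining after one interval: e^(−kτ) = e^(−0.04652 × 23.0) = 0.3430
R = 1 / (1 − 0.3430) = 1.522
Css,max = 44.2 × 1.522 = 67.28 µg/mL
Css,min = Css,max × e^(−kτ) = 67.28 × 0.3430 ≈ 23.1 µg/mL

23.1 µg/mL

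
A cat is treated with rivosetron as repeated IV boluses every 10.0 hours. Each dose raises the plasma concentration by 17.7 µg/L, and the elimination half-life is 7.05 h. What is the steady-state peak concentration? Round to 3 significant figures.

28.3 µg/L

k = ln 2 / 7.05 = 0.09832 h⁻¹
Fraction remaining after one interval: e^(−kτ) = e^(−0.09832 × 10.0) = 0.3741
R = 1 / (1 − 0.3741) = 1.598
Css,max = 17.7 × 1.598 ≈ 28.3 µg/L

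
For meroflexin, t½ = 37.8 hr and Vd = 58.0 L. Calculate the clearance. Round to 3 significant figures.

k = ln 2 / t½ = ln 2 / 37.8 = 0.01834 hr⁻¹
CL = k · V = 0.01834 × 58.0 ≈ 1.06 L/hr

1.06 L/hr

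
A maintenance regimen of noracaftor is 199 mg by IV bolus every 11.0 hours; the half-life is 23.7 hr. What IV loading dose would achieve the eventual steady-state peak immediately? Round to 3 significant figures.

k = ln 2 / 23.7 = 0.02925 hr⁻¹
Accumulation ratio R = 1 / (1 − e^(−kτ)) = 1 / (1 − e^(−0.02925×11.0)) = 1 / (1 − 0.7249) = 3.635
Loading dose = maintenance dose × R = 199 × 3.635 ≈ 723 mg

723 mg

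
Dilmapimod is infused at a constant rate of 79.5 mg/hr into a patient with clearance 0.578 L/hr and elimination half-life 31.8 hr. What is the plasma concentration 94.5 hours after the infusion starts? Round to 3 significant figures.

120 µg/mL

Css = rate / CL = 79.5 / 0.578 = 137.5 µg/mL
k = ln 2 / 31.8 = 0.02180 hr⁻¹
C(t) = Css (1 − e^(−kt)) = 137.5 × (1 − e^(−2.060)) = 137.5 × 0.8725 ≈ 120 µg/mL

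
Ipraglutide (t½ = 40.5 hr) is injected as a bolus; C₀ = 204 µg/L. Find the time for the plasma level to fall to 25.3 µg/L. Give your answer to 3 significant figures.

122 hours

k = ln 2 / 40.5 = 0.01711 hr⁻¹
C(t) = C₀ e^(−kt)  ⇒  t = ln(C₀/C) / k
t = ln(204/25.3) / 0.01711 = 2.087 / 0.01711 ≈ 122 hours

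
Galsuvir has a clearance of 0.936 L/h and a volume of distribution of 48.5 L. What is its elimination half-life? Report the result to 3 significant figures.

35.9 hours

k = CL / V = 0.936 / 48.5 = 0.01930 h⁻¹
t½ = ln 2 / k = ln 2 / 0.01930 ≈ 35.9 hours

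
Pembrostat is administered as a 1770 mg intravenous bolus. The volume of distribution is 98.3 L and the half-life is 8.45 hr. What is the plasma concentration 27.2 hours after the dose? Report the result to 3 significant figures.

1.93 µg/mL

C₀ = dose / V = 1770 / 98.3 = 18.01 µg/mL
k = ln 2 / 8.45 = 0.08203 hr⁻¹
C(t) = C₀ e^(−kt) = 18.01 × e^(−0.08203 × 27.2) = 18.01 × e^(−2.231) = 18.01 × 0.1074 ≈ 1.93 µg/mL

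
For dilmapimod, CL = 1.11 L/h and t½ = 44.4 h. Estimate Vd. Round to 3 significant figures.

71.1 L

k = ln 2 / t½ = ln 2 / 44.4 = 0.01561 h⁻¹
V = CL / k = 1.11 / 0.01561 ≈ 71.1 L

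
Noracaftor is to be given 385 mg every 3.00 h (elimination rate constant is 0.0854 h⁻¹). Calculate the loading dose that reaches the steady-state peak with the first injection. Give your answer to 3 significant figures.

Accumulation ratio R = 1 / (1 − e^(−kτ)) = 1 / (1 − e^(−0.08540×3.00)) = 1 / (1 − 0.7740) = 4.425
Loading dose = maintenance dose × R = 385 × 4.425 ≈ 1700 mg

1700 mg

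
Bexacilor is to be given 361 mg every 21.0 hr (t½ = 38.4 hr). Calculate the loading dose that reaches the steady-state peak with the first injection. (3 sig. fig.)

k = ln 2 / 38.4 = 0.01805 hr⁻¹
Accumulation ratio R = 1 / (1 − e^(−kτ)) = 1 / (1 − e^(−0.01805×21.0)) = 1 / (1 − 0.6845) = 3.170
Loading dose = maintenance dose × R = 361 × 3.170 ≈ 1140 mg

1140 mg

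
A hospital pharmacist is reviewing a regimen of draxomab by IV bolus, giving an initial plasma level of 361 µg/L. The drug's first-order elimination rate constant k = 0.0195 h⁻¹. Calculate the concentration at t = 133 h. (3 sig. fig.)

C(t) = C₀ e^(−kt) = 361 × e^(−0.01950 × 133) = 361 × e^(−2.594) = 361 × 0.07476 ≈ 27.0 µg/L

27.0 µg/L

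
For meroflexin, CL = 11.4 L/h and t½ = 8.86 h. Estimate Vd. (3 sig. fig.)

k = ln 2 / t½ = ln 2 / 8.86 = 0.07823 h⁻¹
V = CL / k = 11.4 / 0.07823 ≈ 146 L

146 L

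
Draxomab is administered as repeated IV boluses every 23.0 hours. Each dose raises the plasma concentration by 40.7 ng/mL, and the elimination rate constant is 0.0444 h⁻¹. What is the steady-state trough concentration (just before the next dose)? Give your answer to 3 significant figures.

22.9 ng/mL

Fraction remaining after one interval: e^(−kτ) = e^(−0.04440 × 23.0) = 0.3602
R = 1 / (1 − 0.3602) = 1.563
Css,max = 40.7 × 1.563 = 63.61 ng/mL
Css,min = Css,max × e^(−kτ) = 63.61 × 0.3602 ≈ 22.9 ng/mL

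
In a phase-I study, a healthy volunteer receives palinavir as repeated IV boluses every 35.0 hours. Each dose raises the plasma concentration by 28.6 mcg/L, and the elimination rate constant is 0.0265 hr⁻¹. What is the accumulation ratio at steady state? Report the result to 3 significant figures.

Fraction remaining after one interval: e^(−kτ) = e^(−0.02650 × 35.0) = 0.3955
R = 1 / (1 − 0.3955) = 1 / 0.6045 ≈ 1.65

1.65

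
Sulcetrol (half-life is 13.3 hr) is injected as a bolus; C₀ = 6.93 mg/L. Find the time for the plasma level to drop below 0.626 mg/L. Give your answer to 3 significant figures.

k = ln 2 / 13.3 = 0.05212 hr⁻¹
C(t) = C₀ e^(−kt)  ⇒  t = ln(C₀/C) / k
t = ln(6.93/0.626) / 0.05212 = 2.404 / 0.05212 ≈ 46.1 hours

46.1 hours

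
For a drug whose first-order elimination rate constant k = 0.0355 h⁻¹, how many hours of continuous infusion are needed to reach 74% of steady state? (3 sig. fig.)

f = 1 − e^(−kt)  ⇒  t = −ln(1 − f) / k
t = −ln(1 − 0.74) / 0.03550 = 1.347 / 0.03550 ≈ 37.9 hours

37.9 hours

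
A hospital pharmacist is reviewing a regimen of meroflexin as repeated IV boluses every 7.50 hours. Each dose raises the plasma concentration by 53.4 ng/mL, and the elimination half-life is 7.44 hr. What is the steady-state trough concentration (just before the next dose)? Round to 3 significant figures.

k = ln 2 / 7.44 = 0.09316 hr⁻¹
Fraction remaining after one interval: e^(−kτ) = e^(−0.09316 × 7.50) = 0.4972
R = 1 / (1 − 0.4972) = 1.989
Css,max = 53.4 × 1.989 = 106.2 ng/mL
Css,min = Css,max × e^(−kτ) = 106.2 × 0.4972 ≈ 52.8 ng/mL

52.8 ng/mL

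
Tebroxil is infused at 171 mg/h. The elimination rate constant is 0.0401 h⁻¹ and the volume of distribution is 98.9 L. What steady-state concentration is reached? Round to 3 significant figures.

43.1 mg/L

CL = k · V = 0.0401 × 98.9 = 3.966 L/h
Css = rate / CL = 171 / 3.966 ≈ 43.1 mg/L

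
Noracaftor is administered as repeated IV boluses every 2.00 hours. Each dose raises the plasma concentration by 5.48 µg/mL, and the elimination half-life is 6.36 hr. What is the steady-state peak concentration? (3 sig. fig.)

28.0 µg/mL

k = ln 2 / 6.36 = 0.1090 hr⁻¹
Fraction remaining after one interval: e^(−kτ) = e^(−0.1090 × 2.00) = 0.8041
R = 1 / (1 − 0.8041) = 5.106
Css,max = 5.48 × 5.106 ≈ 28.0 µg/mL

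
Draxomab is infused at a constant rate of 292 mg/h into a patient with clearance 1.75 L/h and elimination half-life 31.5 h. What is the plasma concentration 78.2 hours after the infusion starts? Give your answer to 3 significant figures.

137 mg/L

Css = rate / CL = 292 / 1.75 = 166.9 mg/L
k = ln 2 / 31.5 = 0.02200 h⁻¹
C(t) = Css (1 − e^(−kt)) = 166.9 × (1 − e^(−1.721)) = 166.9 × 0.8211 ≈ 137 mg/L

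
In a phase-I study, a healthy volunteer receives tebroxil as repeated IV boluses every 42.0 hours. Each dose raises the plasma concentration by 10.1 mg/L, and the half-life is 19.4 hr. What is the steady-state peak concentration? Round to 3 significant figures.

k = ln 2 / 19.4 = 0.03573 hr⁻¹
Fraction remaining after one interval: e^(−kτ) = e^(−0.03573 × 42.0) = 0.2230
R = 1 / (1 − 0.2230) = 1.287
Css,max = 10.1 × 1.287 ≈ 13.0 mg/L

13.0 mg/L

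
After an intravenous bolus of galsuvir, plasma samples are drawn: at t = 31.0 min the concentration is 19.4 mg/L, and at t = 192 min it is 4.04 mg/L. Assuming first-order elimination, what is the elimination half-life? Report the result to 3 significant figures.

k = ln(C₁/C₂) / (t₂ − t₁) = ln(19.4/4.04) / (192 − 31.0)
  = 1.569 / 161.0 = 0.009746 min⁻¹
t½ = ln 2 / k = ln 2 / 0.009746 ≈ 71.1 minutes

71.1 minutes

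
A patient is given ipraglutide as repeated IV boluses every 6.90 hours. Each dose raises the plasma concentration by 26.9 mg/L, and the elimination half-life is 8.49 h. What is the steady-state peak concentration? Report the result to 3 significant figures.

62.5 mg/L

k = ln 2 / 8.49 = 0.08164 h⁻¹
Fraction remaining after one interval: e^(−kτ) = e^(−0.08164 × 6.90) = 0.5693
R = 1 / (1 − 0.5693) = 2.322
Css,max = 26.9 × 2.322 ≈ 62.5 mg/L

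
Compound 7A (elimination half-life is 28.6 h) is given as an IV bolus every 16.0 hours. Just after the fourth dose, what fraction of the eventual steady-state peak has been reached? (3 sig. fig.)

0.788

k = ln 2 / 28.6 = 0.02424 h⁻¹
f_n = 1 − e^(−nkτ) = 1 − e^(−4 × 0.02424 × 16.0) = 1 − e^(−1.551) = 1 − 0.2120 ≈ 0.788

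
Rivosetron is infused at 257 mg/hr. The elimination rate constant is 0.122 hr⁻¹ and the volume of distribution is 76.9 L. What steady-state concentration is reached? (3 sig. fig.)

27.4 µg/mL

CL = k · V = 0.122 × 76.9 = 9.382 L/hr
Css = rate / CL = 257 / 9.382 ≈ 27.4 µg/mL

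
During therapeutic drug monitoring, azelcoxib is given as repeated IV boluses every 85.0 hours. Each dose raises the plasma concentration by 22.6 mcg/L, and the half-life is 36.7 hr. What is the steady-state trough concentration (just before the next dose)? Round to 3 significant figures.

k = ln 2 / 36.7 = 0.01889 hr⁻¹
Fraction remaining after one interval: e^(−kτ) = e^(−0.01889 × 85.0) = 0.2008
R = 1 / (1 − 0.2008) = 1.251
Css,max = 22.6 × 1.251 = 28.28 mcg/L
Css,min = Css,max × e^(−kτ) = 28.28 × 0.2008 ≈ 5.68 mcg/L

5.68 mcg/L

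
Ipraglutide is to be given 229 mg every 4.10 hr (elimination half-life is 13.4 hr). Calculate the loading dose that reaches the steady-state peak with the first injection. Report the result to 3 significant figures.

k = ln 2 / 13.4 = 0.05173 hr⁻¹
Accumulation ratio R = 1 / (1 − e^(−kτ)) = 1 / (1 − e^(−0.05173×4.10)) = 1 / (1 − 0.8089) = 5.233
Loading dose = maintenance dose × R = 229 × 5.233 ≈ 1200 mg

1200 mg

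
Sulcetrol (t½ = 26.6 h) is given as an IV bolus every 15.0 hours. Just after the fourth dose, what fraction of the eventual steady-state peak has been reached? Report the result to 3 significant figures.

0.791

k = ln 2 / 26.6 = 0.02606 h⁻¹
f_n = 1 − e^(−nkτ) = 1 − e^(−4 × 0.02606 × 15.0) = 1 − e^(−1.563) = 1 − 0.2094 ≈ 0.791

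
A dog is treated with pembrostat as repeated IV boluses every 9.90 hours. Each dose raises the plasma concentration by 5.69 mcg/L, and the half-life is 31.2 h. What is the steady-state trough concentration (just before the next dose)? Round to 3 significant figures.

23.1 mcg/L

k = ln 2 / 31.2 = 0.02222 h⁻¹
Fraction remaining after one interval: e^(−kτ) = e^(−0.02222 × 9.90) = 0.8026
R = 1 / (1 − 0.8026) = 5.065
Css,max = 5.69 × 5.065 = 28.82 mcg/L
Css,min = Css,max × e^(−kτ) = 28.82 × 0.8026 ≈ 23.1 mcg/L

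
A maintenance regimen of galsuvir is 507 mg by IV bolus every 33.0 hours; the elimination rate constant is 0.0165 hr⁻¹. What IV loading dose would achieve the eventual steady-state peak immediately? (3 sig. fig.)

1210 mg

Accumulation ratio R = 1 / (1 − e^(−kτ)) = 1 / (1 − e^(−0.01650×33.0)) = 1 / (1 − 0.5801) = 2.382
Loading dose = maintenance dose × R = 507 × 2.382 ≈ 1210 mg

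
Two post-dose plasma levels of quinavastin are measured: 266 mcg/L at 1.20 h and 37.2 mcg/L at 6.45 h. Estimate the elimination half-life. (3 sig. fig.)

1.85 hours

k = ln(C₁/C₂) / (t₂ − t₁) = ln(266/37.2) / (6.45 − 1.20)
  = 1.967 / 5.250 = 0.3747 h⁻¹
t½ = ln 2 / k = ln 2 / 0.3747 ≈ 1.85 hours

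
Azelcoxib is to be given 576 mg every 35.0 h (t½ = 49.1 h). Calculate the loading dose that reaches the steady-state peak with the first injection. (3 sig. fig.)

1480 mg

k = ln 2 / 49.1 = 0.01412 h⁻¹
Accumulation ratio R = 1 / (1 − e^(−kτ)) = 1 / (1 − e^(−0.01412×35.0)) = 1 / (1 − 0.6101) = 2.565
Loading dose = maintenance dose × R = 576 × 2.565 ≈ 1480 mg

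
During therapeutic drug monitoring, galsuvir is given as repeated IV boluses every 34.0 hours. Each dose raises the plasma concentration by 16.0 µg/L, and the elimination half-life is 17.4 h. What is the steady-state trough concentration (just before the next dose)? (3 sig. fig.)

k = ln 2 / 17.4 = 0.03984 h⁻¹
Fraction remaining after one interval: e^(−kτ) = e^(−0.03984 × 34.0) = 0.2581
R = 1 / (1 − 0.2581) = 1.348
Css,max = 16.0 × 1.348 = 21.57 µg/L
Css,min = Css,max × e^(−kτ) = 21.57 × 0.2581 ≈ 5.57 µg/L

5.57 µg/L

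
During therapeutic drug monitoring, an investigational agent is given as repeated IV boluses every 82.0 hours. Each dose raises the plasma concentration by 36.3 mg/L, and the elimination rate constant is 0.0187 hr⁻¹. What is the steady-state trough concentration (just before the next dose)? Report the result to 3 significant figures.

9.99 mg/L

Fraction remaining after one interval: e^(−kτ) = e^(−0.01870 × 82.0) = 0.2158
R = 1 / (1 − 0.2158) = 1.275
Css,max = 36.3 × 1.275 = 46.29 mg/L
Css,min = Css,max × e^(−kτ) = 46.29 × 0.2158 ≈ 9.99 mg/L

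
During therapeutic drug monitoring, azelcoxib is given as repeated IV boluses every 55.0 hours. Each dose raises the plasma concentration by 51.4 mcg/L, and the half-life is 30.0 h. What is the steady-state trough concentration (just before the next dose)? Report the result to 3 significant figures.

k = ln 2 / 30.0 = 0.02310 h⁻¹
Fraction remaining after one interval: e^(−kτ) = e^(−0.02310 × 55.0) = 0.2806
R = 1 / (1 − 0.2806) = 1.390
Css,max = 51.4 × 1.390 = 71.45 mcg/L
Css,min = Css,max × e^(−kτ) = 71.45 × 0.2806 ≈ 20.0 mcg/L

20.0 mcg/L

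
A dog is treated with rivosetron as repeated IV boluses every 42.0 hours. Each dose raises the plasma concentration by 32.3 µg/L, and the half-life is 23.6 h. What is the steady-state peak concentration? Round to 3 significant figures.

k = ln 2 / 23.6 = 0.02937 h⁻¹
Fraction remaining after one interval: e^(−kτ) = e^(−0.02937 × 42.0) = 0.2913
R = 1 / (1 − 0.2913) = 1.411
Css,max = 32.3 × 1.411 ≈ 45.6 µg/L

45.6 µg/L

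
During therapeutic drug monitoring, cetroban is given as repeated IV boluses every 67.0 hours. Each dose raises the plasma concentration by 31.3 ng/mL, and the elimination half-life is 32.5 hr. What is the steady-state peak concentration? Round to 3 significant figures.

41.2 ng/mL

k = ln 2 / 32.5 = 0.02133 hr⁻¹
Fraction remaining after one interval: e^(−kτ) = e^(−0.02133 × 67.0) = 0.2396
R = 1 / (1 − 0.2396) = 1.315
Css,max = 31.3 × 1.315 ≈ 41.2 ng/mL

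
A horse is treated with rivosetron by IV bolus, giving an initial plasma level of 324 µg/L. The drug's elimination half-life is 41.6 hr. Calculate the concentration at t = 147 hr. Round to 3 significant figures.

k = ln 2 / 41.6 = 0.01666 hr⁻¹
147 hr is 3.534 half-lives, so C = 324 × (1/2)^3.534 = 324 × 0.08635 ≈ 28.0 µg/L

28.0 µg/L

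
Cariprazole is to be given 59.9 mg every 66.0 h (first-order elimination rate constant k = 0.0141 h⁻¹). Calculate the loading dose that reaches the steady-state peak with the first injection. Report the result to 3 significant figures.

98.9 mg

Accumulation ratio R = 1 / (1 − e^(−kτ)) = 1 / (1 − e^(−0.01410×66.0)) = 1 / (1 − 0.3943) = 1.651
Loading dose = maintenance dose × R = 59.9 × 1.651 ≈ 98.9 mg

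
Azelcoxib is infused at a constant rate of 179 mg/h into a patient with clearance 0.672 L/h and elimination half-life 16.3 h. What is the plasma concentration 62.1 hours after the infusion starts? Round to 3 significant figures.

Css = rate / CL = 179 / 0.672 = 266.4 mg/L
k = ln 2 / 16.3 = 0.04252 h⁻¹
C(t) = Css (1 − e^(−kt)) = 266.4 × (1 − e^(−2.641)) = 266.4 × 0.9287 ≈ 247 mg/L

247 mg/L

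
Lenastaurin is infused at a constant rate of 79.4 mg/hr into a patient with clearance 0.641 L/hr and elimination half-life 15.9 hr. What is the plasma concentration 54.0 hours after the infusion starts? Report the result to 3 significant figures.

112 mg/L

Css = rate / CL = 79.4 / 0.641 = 123.9 mg/L
k = ln 2 / 15.9 = 0.04359 hr⁻¹
C(t) = Css (1 − e^(−kt)) = 123.9 × (1 − e^(−2.354)) = 123.9 × 0.9050 ≈ 112 mg/L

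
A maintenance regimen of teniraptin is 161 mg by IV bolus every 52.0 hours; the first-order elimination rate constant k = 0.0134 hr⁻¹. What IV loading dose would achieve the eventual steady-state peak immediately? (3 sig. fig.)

321 mg

Accumulation ratio R = 1 / (1 − e^(−kτ)) = 1 / (1 − e^(−0.01340×52.0)) = 1 / (1 − 0.4982) = 1.993
Loading dose = maintenance dose × R = 161 × 1.993 ≈ 321 mg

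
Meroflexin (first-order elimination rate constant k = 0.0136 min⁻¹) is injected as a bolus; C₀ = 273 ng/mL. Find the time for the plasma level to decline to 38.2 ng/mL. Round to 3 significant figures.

C(t) = C₀ e^(−kt)  ⇒  t = ln(C₀/C) / k
t = ln(273/38.2) / 0.01360 = 1.967 / 0.01360 ≈ 145 minutes

145 minutes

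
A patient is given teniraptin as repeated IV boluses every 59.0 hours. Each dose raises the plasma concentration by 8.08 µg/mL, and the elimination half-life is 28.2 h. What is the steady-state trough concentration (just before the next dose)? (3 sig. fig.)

k = ln 2 / 28.2 = 0.02458 h⁻¹
Fraction remaining after one interval: e^(−kτ) = e^(−0.02458 × 59.0) = 0.2345
R = 1 / (1 − 0.2345) = 1.306
Css,max = 8.08 × 1.306 = 10.56 µg/mL
Css,min = Css,max × e^(−kτ) = 10.56 × 0.2345 ≈ 2.48 µg/mL

2.48 µg/mL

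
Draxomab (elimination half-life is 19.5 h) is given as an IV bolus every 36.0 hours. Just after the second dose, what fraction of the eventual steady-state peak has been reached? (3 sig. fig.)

k = ln 2 / 19.5 = 0.03555 h⁻¹
f_n = 1 − e^(−nkτ) = 1 − e^(−2 × 0.03555 × 36.0) = 1 − e^(−2.559) = 1 − 0.07736 ≈ 0.923

0.923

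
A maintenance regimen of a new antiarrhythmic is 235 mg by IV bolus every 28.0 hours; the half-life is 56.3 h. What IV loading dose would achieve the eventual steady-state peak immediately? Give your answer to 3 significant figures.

806 mg

k = ln 2 / 56.3 = 0.01231 h⁻¹
Accumulation ratio R = 1 / (1 − e^(−kτ)) = 1 / (1 − e^(−0.01231×28.0)) = 1 / (1 − 0.7084) = 3.430
Loading dose = maintenance dose × R = 235 × 3.430 ≈ 806 mg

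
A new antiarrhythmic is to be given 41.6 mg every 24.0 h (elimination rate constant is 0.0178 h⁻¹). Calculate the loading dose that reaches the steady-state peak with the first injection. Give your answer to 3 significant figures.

120 mg

Accumulation ratio R = 1 / (1 − e^(−kτ)) = 1 / (1 − e^(−0.01780×24.0)) = 1 / (1 − 0.6523) = 2.876
Loading dose = maintenance dose × R = 41.6 × 2.876 ≈ 120 mg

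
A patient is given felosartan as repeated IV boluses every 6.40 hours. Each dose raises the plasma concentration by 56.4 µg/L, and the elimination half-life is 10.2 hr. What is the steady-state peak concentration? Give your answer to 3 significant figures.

k = ln 2 / 10.2 = 0.06796 hr⁻¹
Fraction remaining after one interval: e^(−kτ) = e^(−0.06796 × 6.40) = 0.6473
R = 1 / (1 − 0.6473) = 2.835
Css,max = 56.4 × 2.835 ≈ 160 µg/L

160 µg/L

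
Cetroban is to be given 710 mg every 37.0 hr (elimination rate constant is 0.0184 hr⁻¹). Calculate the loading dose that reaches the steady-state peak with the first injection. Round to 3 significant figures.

1440 mg

Accumulation ratio R = 1 / (1 − e^(−kτ)) = 1 / (1 − e^(−0.01840×37.0)) = 1 / (1 − 0.5062) = 2.025
Loading dose = maintenance dose × R = 710 × 2.025 ≈ 1440 mg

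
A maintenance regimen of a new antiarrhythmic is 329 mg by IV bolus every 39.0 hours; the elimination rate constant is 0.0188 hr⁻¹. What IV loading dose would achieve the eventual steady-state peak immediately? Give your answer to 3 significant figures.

633 mg

Accumulation ratio R = 1 / (1 − e^(−kτ)) = 1 / (1 − e^(−0.01880×39.0)) = 1 / (1 − 0.4804) = 1.924
Loading dose = maintenance dose × R = 329 × 1.924 ≈ 633 mg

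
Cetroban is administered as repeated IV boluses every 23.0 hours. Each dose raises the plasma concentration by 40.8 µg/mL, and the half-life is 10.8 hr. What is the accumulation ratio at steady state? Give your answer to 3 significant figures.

k = ln 2 / 10.8 = 0.06418 hr⁻¹
Fraction remaining after one interval: e^(−kτ) = e^(−0.06418 × 23.0) = 0.2285
R = 1 / (1 − 0.2285) = 1 / 0.7715 ≈ 1.30

1.30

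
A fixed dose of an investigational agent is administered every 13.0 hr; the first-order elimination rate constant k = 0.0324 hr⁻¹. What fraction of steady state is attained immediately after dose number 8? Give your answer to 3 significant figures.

0.966

f_n = 1 − e^(−nkτ) = 1 − e^(−8 × 0.03240 × 13.0) = 1 − e^(−3.370) = 1 − 0.03440 ≈ 0.966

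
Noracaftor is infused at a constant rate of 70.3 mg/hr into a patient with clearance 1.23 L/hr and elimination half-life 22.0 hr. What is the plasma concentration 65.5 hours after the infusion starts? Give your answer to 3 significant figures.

49.9 µg/mL

Css = rate / CL = 70.3 / 1.23 = 57.15 µg/mL
k = ln 2 / 22.0 = 0.03151 hr⁻¹
C(t) = Css (1 − e^(−kt)) = 57.15 × (1 − e^(−2.064)) = 57.15 × 0.8730 ≈ 49.9 µg/mL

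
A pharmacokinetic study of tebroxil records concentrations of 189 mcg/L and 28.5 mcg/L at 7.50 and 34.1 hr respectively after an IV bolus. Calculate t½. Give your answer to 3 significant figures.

k = ln(C₁/C₂) / (t₂ − t₁) = ln(189/28.5) / (34.1 − 7.50)
  = 1.892 / 26.60 = 0.07112 hr⁻¹
t½ = ln 2 / k = ln 2 / 0.07112 ≈ 9.75 hours

9.75 hours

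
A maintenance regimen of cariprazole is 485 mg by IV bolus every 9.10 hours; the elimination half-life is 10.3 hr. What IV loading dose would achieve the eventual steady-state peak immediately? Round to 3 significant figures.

1060 mg

k = ln 2 / 10.3 = 0.06730 hr⁻¹
Accumulation ratio R = 1 / (1 − e^(−kτ)) = 1 / (1 − e^(−0.06730×9.10)) = 1 / (1 − 0.5421) = 2.184
Loading dose = maintenance dose × R = 485 × 2.184 ≈ 1060 mg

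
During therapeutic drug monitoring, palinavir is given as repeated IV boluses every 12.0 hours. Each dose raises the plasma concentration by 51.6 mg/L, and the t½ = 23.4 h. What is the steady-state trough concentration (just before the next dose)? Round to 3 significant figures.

121 mg/L

k = ln 2 / 23.4 = 0.02962 h⁻¹
Fraction remaining after one interval: e^(−kτ) = e^(−0.02962 × 12.0) = 0.7009
R = 1 / (1 − 0.7009) = 3.343
Css,max = 51.6 × 3.343 = 172.5 mg/L
Css,min = Css,max × e^(−kτ) = 172.5 × 0.7009 ≈ 121 mg/L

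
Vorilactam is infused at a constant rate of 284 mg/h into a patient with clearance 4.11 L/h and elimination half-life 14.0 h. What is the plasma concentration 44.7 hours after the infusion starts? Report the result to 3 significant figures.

Css = rate / CL = 284 / 4.11 = 69.10 mg/L
k = ln 2 / 14.0 = 0.04951 h⁻¹
C(t) = Css (1 − e^(−kt)) = 69.10 × (1 − e^(−2.213)) = 69.10 × 0.8906 ≈ 61.5 mg/L

61.5 mg/L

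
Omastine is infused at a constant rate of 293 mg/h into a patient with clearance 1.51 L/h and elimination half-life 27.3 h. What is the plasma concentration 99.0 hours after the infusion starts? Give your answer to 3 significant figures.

Css = rate / CL = 293 / 1.51 = 194.0 mg/L
k = ln 2 / 27.3 = 0.02539 h⁻¹
C(t) = Css (1 − e^(−kt)) = 194.0 × (1 − e^(−2.514)) = 194.0 × 0.9190 ≈ 178 mg/L

178 mg/L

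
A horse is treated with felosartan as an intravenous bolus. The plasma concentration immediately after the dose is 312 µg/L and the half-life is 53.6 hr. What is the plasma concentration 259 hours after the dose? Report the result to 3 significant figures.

11.0 µg/L

k = ln 2 / 53.6 = 0.01293 hr⁻¹
259 hr is 4.832 half-lives, so C = 312 × (1/2)^4.832 = 312 × 0.03511 ≈ 11.0 µg/L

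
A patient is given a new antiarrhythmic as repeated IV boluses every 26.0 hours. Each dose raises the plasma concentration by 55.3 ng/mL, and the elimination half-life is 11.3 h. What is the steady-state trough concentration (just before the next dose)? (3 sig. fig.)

14.1 ng/mL

k = ln 2 / 11.3 = 0.06134 h⁻¹
Fraction remaining after one interval: e^(−kτ) = e^(−0.06134 × 26.0) = 0.2029
R = 1 / (1 − 0.2029) = 1.255
Css,max = 55.3 × 1.255 = 69.38 ng/mL
Css,min = Css,max × e^(−kτ) = 69.38 × 0.2029 ≈ 14.1 ng/mL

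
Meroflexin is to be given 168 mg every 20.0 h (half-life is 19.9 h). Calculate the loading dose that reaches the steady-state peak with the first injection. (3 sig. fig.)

k = ln 2 / 19.9 = 0.03483 h⁻¹
Accumulation ratio R = 1 / (1 − e^(−kτ)) = 1 / (1 − e^(−0.03483×20.0)) = 1 / (1 − 0.4983) = 1.993
Loading dose = maintenance dose × R = 168 × 1.993 ≈ 335 mg

335 mg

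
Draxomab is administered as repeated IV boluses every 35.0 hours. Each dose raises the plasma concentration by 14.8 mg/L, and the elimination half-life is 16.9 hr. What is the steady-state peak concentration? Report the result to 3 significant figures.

k = ln 2 / 16.9 = 0.04101 hr⁻¹
Fraction remaining after one interval: e^(−kτ) = e^(−0.04101 × 35.0) = 0.2380
R = 1 / (1 − 0.2380) = 1.312
Css,max = 14.8 × 1.312 ≈ 19.4 mg/L

19.4 mg/L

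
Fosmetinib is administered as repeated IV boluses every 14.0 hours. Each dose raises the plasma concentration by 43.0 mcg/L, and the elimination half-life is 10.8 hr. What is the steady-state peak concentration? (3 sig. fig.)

72.5 mcg/L

k = ln 2 / 10.8 = 0.06418 hr⁻¹
Fraction remaining after one interval: e^(−kτ) = e^(−0.06418 × 14.0) = 0.4072
R = 1 / (1 − 0.4072) = 1.687
Css,max = 43.0 × 1.687 ≈ 72.5 mcg/L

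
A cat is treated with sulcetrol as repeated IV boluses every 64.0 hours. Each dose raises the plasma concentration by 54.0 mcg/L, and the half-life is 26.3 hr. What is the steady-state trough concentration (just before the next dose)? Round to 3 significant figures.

12.3 mcg/L

k = ln 2 / 26.3 = 0.02636 hr⁻¹
Fraction remaining after one interval: e^(−kτ) = e^(−0.02636 × 64.0) = 0.1851
R = 1 / (1 − 0.1851) = 1.227
Css,max = 54.0 × 1.227 = 66.27 mcg/L
Css,min = Css,max × e^(−kτ) = 66.27 × 0.1851 ≈ 12.3 mcg/L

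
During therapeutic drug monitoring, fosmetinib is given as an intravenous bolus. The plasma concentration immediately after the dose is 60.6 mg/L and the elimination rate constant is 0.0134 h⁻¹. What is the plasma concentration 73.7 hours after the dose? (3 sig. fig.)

22.6 mg/L

C(t) = C₀ e^(−kt) = 60.6 × e^(−0.01340 × 73.7) = 60.6 × e^(−0.9876) = 60.6 × 0.3725 ≈ 22.6 mg/L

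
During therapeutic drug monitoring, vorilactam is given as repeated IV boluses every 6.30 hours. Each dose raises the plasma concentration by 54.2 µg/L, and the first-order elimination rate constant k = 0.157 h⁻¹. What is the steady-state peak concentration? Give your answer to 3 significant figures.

Fraction remaining after one interval: e^(−kτ) = e^(−0.1570 × 6.30) = 0.3719
R = 1 / (1 − 0.3719) = 1.592
Css,max = 54.2 × 1.592 ≈ 86.3 µg/L

86.3 µg/L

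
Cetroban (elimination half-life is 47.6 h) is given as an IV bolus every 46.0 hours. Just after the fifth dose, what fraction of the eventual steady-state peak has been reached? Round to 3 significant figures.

k = ln 2 / 47.6 = 0.01456 h⁻¹
f_n = 1 − e^(−nkτ) = 1 − e^(−5 × 0.01456 × 46.0) = 1 − e^(−3.349) = 1 − 0.03511 ≈ 0.965

0.965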